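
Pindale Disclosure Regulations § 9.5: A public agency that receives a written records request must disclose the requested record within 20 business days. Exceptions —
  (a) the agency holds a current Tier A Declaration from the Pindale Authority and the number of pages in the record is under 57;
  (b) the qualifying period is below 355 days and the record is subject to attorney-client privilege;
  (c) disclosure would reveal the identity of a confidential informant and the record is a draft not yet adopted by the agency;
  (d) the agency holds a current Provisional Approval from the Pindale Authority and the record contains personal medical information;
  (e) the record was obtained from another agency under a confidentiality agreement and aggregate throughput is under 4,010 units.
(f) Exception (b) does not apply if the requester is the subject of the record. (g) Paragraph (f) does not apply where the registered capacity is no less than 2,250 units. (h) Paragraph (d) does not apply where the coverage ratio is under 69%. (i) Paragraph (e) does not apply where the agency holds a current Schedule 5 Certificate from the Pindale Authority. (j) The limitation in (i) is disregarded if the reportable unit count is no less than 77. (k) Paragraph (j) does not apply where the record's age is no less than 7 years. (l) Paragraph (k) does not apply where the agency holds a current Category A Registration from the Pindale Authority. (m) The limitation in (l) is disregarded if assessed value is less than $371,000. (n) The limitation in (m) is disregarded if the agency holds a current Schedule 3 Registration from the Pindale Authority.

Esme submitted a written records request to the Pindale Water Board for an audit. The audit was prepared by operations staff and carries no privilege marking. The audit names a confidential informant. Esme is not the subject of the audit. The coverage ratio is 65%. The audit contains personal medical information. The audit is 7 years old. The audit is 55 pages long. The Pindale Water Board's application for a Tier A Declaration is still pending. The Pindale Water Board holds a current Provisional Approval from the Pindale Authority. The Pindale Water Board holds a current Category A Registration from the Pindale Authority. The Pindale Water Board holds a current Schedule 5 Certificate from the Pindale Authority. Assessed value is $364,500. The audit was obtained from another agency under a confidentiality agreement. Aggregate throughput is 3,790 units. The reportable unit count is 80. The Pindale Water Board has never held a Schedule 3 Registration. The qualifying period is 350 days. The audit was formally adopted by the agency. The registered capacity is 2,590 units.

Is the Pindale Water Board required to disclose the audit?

Yes — the Pindale Water Board must disclose the audit.

Exception (a) does not apply: no current Tier A Declaration is held.
Exception (b) does not apply: the audit carries no privilege marking.
Exception (c) does not apply: the audit has been formally adopted.
Exception (d): a current Provisional Approval is held; the audit contains personal medical information — every condition holds. But: (h) is engaged — the coverage ratio is 65%, under the 69% limit. Exception (d) does not apply.
Exception (e)'s conditions are all satisfied: the audit was obtained under a confidentiality agreement; aggregate throughput is 3,790 units, under the 4,010 units limit. But applying paragraphs (i)–(n): (i) is triggered — a current Schedule 5 Certificate is held. (j) is triggered (the reportable unit count is 80, meeting the 77 threshold), but is itself disapplied by (k): (k) operates against (j): the record's age is 7 years, meeting the 7 years threshold. (l) is triggered (a current Category A Registration is held), but is overridden by (m): (m) operates — assessed value is $364,500, less than the $371,000 limit. (n), which would lift (m), is not triggered — there is no Schedule 3 Registration in force. Exception (e) does not apply.
No exception applies. The general rule governs.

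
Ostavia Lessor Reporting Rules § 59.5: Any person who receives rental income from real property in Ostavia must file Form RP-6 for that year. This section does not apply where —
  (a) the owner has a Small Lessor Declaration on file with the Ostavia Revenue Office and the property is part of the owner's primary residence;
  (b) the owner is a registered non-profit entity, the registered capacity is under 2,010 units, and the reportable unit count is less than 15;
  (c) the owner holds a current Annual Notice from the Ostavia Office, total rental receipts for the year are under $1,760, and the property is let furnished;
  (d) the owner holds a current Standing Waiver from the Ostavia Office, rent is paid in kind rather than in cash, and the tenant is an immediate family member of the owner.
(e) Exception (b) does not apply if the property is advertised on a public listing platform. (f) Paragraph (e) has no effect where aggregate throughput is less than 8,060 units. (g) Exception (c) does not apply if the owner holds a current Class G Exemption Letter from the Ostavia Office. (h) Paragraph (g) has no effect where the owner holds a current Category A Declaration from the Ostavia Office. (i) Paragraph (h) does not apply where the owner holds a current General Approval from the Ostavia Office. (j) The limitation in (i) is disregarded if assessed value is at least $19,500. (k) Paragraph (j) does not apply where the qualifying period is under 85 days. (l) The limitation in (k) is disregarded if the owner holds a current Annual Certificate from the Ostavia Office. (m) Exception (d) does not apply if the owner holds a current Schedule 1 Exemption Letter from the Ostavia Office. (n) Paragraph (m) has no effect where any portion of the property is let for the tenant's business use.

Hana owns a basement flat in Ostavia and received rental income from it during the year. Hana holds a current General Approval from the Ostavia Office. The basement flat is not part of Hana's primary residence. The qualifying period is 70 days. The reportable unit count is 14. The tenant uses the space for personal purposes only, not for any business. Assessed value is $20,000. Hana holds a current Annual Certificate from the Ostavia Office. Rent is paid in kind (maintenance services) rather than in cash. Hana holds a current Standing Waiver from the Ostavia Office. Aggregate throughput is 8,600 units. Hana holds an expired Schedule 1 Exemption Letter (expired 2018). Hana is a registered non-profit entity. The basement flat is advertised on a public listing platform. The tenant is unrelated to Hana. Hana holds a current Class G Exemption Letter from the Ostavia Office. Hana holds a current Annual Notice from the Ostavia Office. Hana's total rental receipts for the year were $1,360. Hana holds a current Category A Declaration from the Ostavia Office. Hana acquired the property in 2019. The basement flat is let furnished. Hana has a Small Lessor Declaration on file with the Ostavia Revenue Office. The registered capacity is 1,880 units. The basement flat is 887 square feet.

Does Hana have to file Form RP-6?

Exception (a) requires that the property is part of the owner's primary residence; but the basement flat is not part of the primary residence, so (a) is unavailable.
Exception (b) is satisfied on its face — Hana is a registered non-profit; the registered capacity is 1,880 units, under the 2,010 units limit; the reportable unit count is 14, less than the 15 limit. Turning to paragraphs (e)–(f): (e) operates against (b): the property is publicly advertised. (f) is not engaged (aggregate throughput is 8,600 units, not less than 8,060 units), so (e) stands. (b) is therefore removed.
Exception (c): a current Annual Notice is held; total rental receipts for the year are $1,360, under the $1,760 limit; the property is let furnished — every condition holds. Considering the limiting provisions: (g) would limit (c) — a current Class G Exemption Letter is held — but (h) sets (g) aside: (h) operates against (g): a current Category A Declaration is held. (i) would limit (h) — a current General Approval is held — but (j) sets (i) aside: (j) operates against (i): assessed value is $20,000, meeting the $19,500 threshold. (k) would limit (j) — the qualifying period is 70 days, under the 85 days limit — but (l) sets (k) aside: (l) operates against (k): a current Annual Certificate is held. So (c) applies.
Exception (d) requires that the tenant is an immediate family member of the owner; but the tenant is unrelated to the owner, so (d) is unavailable.

No — exception (c) applies; Hana is not required to file Form RP-6.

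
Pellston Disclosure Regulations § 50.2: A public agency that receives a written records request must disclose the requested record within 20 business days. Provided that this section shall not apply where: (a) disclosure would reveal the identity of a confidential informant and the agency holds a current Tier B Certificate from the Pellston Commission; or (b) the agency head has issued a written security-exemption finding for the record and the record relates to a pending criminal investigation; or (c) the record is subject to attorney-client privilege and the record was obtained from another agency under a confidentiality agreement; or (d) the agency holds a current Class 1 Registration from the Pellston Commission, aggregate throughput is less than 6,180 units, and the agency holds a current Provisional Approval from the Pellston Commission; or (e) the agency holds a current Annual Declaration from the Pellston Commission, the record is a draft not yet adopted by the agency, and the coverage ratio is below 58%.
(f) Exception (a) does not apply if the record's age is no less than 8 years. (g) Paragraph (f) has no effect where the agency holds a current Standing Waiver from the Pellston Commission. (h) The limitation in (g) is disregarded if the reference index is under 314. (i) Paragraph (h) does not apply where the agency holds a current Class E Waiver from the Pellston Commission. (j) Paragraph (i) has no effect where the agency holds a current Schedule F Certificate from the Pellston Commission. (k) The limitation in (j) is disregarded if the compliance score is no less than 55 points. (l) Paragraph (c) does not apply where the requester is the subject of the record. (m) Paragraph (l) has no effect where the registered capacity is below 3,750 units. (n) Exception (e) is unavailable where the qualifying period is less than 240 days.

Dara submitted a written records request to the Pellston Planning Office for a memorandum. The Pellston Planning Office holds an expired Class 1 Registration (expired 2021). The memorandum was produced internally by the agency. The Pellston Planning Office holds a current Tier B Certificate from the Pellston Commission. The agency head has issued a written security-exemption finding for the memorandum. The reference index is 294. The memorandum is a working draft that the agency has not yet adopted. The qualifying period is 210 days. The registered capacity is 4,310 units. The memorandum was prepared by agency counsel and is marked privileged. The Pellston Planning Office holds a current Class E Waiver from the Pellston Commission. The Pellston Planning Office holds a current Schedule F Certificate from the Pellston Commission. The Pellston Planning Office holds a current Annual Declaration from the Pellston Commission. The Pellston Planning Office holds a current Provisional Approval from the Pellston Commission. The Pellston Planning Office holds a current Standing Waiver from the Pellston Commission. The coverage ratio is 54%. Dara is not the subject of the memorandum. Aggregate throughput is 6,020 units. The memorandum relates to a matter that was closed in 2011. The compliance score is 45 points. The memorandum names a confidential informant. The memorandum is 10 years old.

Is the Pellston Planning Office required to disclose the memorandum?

All of (a)'s requirements are met (the memorandum names a confidential informant; a current Tier B Certificate is held). But: (f) operates against (a): the record's age is 10 years, meeting the 8 years threshold. (g) would limit (f) — a current Standing Waiver is held — but (h) sets (g) aside: (h) is engaged — the reference index is 294, under the 314 limit. (i) is triggered (a current Class E Waiver is held), but yields to (j): (j) operates against (i): a current Schedule F Certificate is held. (k), which would lift (j), is not triggered — the compliance score is 45 points, short of 55 points. So (a) is unavailable.
Exception (b) fails — the memorandum relates to a closed matter.
Exception (c) fails — the memorandum was produced internally.
Exception (d) does not apply: no current Class 1 Registration is held.
Exception (e) is satisfied on its face — a current Annual Declaration is held; the memorandum is an unadopted draft; the coverage ratio is 54%, below the 58% limit. But: (n) operates against (e): the qualifying period is 210 days, less than the 240 days limit. Exception (e) does not apply.
None of the exceptions is available; § 50.2 applies in full.

Yes — the Pellston Planning Office must disclose the memorandum.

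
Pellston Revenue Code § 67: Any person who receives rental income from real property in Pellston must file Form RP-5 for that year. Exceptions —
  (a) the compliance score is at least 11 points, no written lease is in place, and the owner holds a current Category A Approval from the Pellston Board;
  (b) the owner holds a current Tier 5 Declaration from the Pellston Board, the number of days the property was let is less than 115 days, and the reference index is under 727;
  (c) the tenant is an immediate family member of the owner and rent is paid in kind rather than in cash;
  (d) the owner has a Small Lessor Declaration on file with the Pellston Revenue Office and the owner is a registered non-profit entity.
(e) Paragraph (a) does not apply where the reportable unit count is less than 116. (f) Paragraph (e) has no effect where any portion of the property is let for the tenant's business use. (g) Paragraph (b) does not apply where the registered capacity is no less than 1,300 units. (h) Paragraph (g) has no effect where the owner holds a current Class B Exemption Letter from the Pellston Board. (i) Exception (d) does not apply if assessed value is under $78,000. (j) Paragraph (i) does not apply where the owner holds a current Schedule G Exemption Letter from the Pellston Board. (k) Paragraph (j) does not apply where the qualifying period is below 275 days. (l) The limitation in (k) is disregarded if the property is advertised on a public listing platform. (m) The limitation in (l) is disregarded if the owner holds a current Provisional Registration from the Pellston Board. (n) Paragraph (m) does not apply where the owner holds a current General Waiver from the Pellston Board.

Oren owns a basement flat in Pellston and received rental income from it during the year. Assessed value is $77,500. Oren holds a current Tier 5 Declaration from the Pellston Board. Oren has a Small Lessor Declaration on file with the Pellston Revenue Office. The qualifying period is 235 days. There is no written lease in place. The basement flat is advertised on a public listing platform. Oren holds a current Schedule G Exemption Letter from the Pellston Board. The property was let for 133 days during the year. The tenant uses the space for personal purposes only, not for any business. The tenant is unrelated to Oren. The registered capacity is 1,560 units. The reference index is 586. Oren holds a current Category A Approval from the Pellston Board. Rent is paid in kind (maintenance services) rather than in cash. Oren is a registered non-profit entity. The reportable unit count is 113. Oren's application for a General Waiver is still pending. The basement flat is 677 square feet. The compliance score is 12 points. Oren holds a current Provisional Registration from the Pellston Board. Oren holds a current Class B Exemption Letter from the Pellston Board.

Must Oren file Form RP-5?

Exception (a): the compliance score is 12 points, meeting the 11 points threshold; there is no written lease; a current Category A Approval is held — every condition holds. But applying paragraphs (e)–(f): (e) operates against (a): the reportable unit count is 113, less than the 116 limit. (f) is inapplicable (the space is used for personal purposes only), so (e) stands. (a) is therefore removed.
Exception (b) requires that the number of days the property was let is less than 115 days; but the number of days the property was let is 133 days, not less than 115 days, so (b) is unavailable.
Exception (c) does not apply: the tenant is unrelated to the owner.
Exception (d): a Small Lessor Declaration is on file; Oren is a registered non-profit — every condition holds. But: (i) is engaged — assessed value is $77,500, under the $78,000 limit. (j) would limit (i) — a current Schedule G Exemption Letter is held — but (k) sets (j) aside: (k) is engaged — the qualifying period is 235 days, below the 275 days limit. (l) would limit (k) — the property is publicly advertised — but (m) sets (l) aside: (m) is triggered — a current Provisional Registration is held. (n) is inapplicable (no current General Waiver is held), so (m) stands. So (d) is unavailable.
No exception applies. The general rule governs.

Yes — Oren must file Form RP-5.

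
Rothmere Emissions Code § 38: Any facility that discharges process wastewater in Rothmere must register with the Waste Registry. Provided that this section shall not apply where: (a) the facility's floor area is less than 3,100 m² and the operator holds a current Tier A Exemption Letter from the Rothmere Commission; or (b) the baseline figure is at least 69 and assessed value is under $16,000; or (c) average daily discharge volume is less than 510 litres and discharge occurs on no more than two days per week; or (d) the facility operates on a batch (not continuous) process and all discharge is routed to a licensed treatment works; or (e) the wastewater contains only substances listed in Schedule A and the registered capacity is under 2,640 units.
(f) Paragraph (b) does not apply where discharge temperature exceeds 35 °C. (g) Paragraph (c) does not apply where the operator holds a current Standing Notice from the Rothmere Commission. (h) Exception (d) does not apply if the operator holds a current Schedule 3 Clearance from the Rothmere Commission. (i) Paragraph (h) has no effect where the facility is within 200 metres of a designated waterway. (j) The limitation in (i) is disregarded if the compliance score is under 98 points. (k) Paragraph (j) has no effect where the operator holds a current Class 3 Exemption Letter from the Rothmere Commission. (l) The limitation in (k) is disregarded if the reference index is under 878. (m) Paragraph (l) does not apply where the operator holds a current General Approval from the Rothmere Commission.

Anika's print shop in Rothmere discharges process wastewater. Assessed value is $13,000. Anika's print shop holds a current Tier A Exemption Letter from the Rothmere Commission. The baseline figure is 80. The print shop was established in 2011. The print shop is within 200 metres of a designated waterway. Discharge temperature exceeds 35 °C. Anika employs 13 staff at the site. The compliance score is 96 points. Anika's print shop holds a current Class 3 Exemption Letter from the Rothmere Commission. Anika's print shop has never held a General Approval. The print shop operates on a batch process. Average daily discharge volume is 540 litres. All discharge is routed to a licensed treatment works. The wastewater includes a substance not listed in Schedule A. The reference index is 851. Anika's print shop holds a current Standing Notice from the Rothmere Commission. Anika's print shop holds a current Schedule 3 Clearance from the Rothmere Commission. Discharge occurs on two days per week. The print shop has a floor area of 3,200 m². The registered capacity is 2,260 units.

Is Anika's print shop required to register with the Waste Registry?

Yes — Anika's print shop must register with the Waste Registry.

Exception (a) fails — the facility's floor area is 3,200 m², not less than 3,100 m².
Exception (b): the baseline figure is 80, meeting the 69 threshold; assessed value is $13,000, under the $16,000 limit — every condition holds. However, paragraph (f) must be considered: (f) applies — discharge temperature exceeds 35 °C. So (b) is unavailable.
Exception (c) fails — average daily discharge volume is 540 litres, not less than 510 litres.
Exception (d): the facility operates on a batch process; discharge is routed to a licensed treatment works — every condition holds. Turning to paragraphs (h)–(m): (h) operates against (d): a current Schedule 3 Clearance is held. (i) is engaged (the print shop is within 200 m of a designated waterway), but is overridden by (j): (j) operates against (i): the compliance score is 96 points, under the 98 points limit. (k) would limit (j) — a current Class 3 Exemption Letter is held — but (l) sets (k) aside: (l) operates against (k): the reference index is 851, under the 878 limit. (m), which would lift (l), is not triggered — no current General Approval is held. Exception (d) does not apply.
Exception (e) fails — the wastewater includes a non-Schedule-A substance.
No exception applies. The general rule governs.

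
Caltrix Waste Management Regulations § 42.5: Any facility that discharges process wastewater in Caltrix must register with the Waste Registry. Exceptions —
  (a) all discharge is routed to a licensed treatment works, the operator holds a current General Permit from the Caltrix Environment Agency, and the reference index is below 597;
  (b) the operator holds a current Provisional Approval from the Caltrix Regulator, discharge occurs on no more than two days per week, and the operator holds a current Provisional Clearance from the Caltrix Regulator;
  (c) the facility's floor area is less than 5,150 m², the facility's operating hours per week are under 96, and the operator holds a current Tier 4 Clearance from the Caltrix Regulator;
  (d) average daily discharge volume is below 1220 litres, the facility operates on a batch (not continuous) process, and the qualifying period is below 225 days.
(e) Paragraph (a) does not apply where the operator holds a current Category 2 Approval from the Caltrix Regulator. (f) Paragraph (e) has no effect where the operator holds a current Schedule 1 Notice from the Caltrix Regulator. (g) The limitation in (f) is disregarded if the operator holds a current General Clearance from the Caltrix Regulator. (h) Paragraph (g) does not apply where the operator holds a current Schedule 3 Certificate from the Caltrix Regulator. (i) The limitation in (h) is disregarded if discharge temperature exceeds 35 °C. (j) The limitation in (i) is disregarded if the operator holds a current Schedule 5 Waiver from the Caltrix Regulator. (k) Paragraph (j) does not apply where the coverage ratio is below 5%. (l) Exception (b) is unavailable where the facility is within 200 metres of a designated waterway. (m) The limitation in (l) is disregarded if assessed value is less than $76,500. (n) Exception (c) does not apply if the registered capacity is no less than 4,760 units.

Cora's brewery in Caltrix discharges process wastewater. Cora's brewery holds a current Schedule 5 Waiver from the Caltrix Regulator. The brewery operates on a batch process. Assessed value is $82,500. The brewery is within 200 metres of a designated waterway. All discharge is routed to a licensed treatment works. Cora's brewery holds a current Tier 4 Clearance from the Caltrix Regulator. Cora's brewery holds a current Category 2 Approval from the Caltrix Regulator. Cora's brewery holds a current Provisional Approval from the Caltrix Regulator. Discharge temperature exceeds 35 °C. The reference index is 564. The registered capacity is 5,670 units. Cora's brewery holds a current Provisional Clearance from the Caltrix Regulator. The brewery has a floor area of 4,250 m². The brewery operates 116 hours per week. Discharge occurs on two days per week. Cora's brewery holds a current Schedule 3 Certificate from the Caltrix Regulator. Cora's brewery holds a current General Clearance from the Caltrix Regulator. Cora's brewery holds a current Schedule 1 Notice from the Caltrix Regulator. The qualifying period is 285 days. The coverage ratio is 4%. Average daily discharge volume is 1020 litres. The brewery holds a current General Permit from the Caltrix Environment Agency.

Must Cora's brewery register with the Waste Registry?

Exception (a): discharge is routed to a licensed treatment works; a current General Permit is held; the reference index is 564, below the 597 limit — every condition holds. However, paragraphs (e)–(k) must be considered: (e) is triggered — a current Category 2 Approval is held. (f) would limit (e) — a current Schedule 1 Notice is held — but (g) sets (f) aside: (g) operates — a current General Clearance is held. (h) would limit (g) — a current Schedule 3 Certificate is held — but (i) sets (h) aside: (i) operates against (h): discharge temperature exceeds 35 °C. (j) would limit (i) — a current Schedule 5 Waiver is held — but (k) sets (j) aside: (k) is engaged — the coverage ratio is 4%, below the 5% limit. Exception (a) does not apply.
Exception (b)'s conditions are all satisfied: a current Provisional Approval is held; discharge occurs on no more than two days per week; a current Provisional Clearance is held. But: (l) is triggered — the brewery is within 200 m of a designated waterway. (m) is not engaged (assessed value is $82,500, not less than $76,500), so (l) stands. So (b) is unavailable.
Exception (c) fails — the facility's operating hours per week are 116, not under 96.
Exception (d) fails — the qualifying period is 285 days, not below 225 days.
None of the exceptions is available; § 42.5 applies in full.

Yes — Cora's brewery must register with the Waste Registry.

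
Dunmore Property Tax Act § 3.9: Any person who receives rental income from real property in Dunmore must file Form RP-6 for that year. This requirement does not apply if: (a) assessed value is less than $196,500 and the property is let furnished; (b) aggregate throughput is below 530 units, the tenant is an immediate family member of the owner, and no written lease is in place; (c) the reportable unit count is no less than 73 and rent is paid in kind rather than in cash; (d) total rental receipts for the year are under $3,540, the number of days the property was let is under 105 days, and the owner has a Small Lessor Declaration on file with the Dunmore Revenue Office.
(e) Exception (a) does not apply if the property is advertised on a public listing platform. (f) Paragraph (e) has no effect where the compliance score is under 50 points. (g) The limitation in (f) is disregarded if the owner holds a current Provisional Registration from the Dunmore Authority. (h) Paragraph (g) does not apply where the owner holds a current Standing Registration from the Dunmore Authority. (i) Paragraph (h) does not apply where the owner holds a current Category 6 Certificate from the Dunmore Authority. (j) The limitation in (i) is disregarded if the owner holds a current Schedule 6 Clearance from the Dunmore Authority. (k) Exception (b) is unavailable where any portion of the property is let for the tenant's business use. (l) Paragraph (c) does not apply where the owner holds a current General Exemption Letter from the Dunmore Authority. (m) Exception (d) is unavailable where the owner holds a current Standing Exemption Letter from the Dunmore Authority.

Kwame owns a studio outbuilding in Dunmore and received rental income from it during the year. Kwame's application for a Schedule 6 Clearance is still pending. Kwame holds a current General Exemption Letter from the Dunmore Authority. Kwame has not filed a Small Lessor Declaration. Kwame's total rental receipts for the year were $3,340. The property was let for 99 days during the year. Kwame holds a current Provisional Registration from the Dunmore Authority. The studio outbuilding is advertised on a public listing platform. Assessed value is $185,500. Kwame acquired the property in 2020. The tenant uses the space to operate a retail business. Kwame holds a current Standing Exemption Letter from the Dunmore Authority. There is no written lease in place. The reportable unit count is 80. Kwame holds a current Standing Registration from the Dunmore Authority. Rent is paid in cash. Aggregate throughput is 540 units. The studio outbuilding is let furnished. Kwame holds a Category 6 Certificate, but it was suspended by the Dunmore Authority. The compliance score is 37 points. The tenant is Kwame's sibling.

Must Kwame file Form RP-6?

All of (a)'s requirements are met (assessed value is $185,500, less than the $196,500 limit; the property is let furnished). As to paragraphs (e)–(j): (e) is engaged (the property is publicly advertised), but is overridden by (f): (f) operates against (e): the compliance score is 37 points, under the 50 points limit. (g) would limit (f) — a current Provisional Registration is held — but (h) sets (g) aside: (h) operates — a current Standing Registration is held. (i), which would lift (h), does not operate here — no current Category 6 Certificate is held. So (a) applies.
Exception (b) does not apply: aggregate throughput is 540 units, not below 530 units.
Exception (c) fails — rent is paid in cash.
Exception (d) fails — no Small Lessor Declaration is on file.

No — exception (a) applies; Kwame is not required to file Form RP-6.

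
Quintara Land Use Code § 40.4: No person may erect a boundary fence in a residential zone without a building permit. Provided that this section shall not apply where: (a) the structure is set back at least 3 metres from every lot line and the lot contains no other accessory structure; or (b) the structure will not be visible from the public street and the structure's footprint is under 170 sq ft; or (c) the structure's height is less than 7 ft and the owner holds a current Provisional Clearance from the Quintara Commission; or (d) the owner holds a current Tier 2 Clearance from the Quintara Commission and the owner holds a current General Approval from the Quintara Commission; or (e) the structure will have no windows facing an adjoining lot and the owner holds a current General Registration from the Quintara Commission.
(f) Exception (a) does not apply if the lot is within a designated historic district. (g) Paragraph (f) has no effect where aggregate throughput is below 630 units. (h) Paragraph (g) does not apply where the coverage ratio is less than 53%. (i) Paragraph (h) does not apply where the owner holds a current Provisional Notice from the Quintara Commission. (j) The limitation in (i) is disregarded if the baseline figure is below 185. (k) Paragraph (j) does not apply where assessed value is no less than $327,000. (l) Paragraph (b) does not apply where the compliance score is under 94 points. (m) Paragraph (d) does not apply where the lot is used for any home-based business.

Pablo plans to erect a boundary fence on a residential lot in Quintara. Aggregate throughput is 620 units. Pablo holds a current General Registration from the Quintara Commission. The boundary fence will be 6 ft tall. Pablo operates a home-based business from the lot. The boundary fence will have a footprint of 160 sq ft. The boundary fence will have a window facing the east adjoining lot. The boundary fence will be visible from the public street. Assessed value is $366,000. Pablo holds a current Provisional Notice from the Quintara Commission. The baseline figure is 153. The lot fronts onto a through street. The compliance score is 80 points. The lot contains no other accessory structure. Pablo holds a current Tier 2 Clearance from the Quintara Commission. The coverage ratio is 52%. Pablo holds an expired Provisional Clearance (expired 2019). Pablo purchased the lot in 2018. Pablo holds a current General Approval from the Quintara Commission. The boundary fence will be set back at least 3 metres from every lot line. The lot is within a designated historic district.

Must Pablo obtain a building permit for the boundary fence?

Exception (a)'s conditions are all satisfied: the setback is at least 3 m on every side; the lot has no other accessory structure. Under paragraphs (f)–(k): (f) applies (the lot is in a historic district), but is set aside by (g): (g) operates against (f): aggregate throughput is 620 units, below the 630 units limit. (h) would limit (g) — the coverage ratio is 52%, less than the 53% limit — but (i) sets (h) aside: (i) is triggered — a current Provisional Notice is held. (j) would limit (i) — the baseline figure is 153, below the 185 limit — but (k) sets (j) aside: (k) operates — assessed value is $366,000, meeting the $327,000 threshold. Exception (a) stands.
Exception (b) does not apply: the structure will be visible from the street.
Exception (c) fails — no current Provisional Clearance is held.
Exception (d): a current Tier 2 Clearance is held; a current General Approval is held — every condition holds. However, paragraph (m) must be considered: (m) is engaged — a home-based business operates on the lot. Exception (d) does not apply.
Exception (e) requires that the structure will have no windows facing an adjoining lot; but a window faces an adjoining lot, so (e) is unavailable.

No — exception (a) applies; Pablo does not need a building permit.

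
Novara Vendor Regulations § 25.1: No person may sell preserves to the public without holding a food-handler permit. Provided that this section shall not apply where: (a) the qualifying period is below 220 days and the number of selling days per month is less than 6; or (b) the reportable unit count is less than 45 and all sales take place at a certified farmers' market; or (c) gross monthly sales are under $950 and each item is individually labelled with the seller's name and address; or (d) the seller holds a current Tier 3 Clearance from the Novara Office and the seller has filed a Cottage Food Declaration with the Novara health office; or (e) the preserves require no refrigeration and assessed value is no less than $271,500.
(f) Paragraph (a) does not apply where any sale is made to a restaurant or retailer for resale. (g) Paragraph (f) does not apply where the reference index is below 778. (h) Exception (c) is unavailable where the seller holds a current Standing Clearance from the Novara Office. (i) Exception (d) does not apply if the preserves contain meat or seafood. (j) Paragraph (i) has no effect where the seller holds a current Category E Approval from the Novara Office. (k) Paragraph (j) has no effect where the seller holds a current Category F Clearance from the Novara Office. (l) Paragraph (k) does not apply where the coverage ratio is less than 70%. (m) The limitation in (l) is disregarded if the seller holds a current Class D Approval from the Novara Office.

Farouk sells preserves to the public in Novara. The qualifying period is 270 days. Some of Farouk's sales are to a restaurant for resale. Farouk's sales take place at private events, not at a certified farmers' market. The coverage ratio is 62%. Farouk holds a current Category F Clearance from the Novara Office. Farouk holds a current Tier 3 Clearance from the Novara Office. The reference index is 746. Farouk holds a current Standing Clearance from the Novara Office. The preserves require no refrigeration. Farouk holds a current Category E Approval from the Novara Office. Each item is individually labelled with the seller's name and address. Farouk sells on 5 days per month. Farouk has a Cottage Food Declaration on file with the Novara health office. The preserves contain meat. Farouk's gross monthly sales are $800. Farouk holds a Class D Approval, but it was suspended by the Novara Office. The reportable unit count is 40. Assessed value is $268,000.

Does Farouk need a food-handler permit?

Exception (a) fails — the qualifying period is 270 days, not below 220 days.
Exception (b) requires that all sales take place at a certified farmers' market; but sales are at private events, not a certified farmers' market, so (b) is unavailable.
All of (c)'s requirements are met (gross monthly sales are $800, under the $950 limit; items are individually labelled). However, paragraph (h) must be considered: (h) operates against (c): a current Standing Clearance is held. Exception (c) does not apply.
Exception (d)'s conditions are all satisfied: a current Tier 3 Clearance is held; a Cottage Food Declaration is on file. Applying paragraphs (i)–(m): (i) would limit (d) — the preserves contain meat — but (j) sets (i) aside: (j) is engaged — a current Category E Approval is held. (k) would limit (j) — a current Category F Clearance is held — but (l) sets (k) aside: (l) operates against (k): the coverage ratio is 62%, less than the 70% limit. (m), which would lift (l), is not engaged — the Class D Approval is not current. So (d) applies.
Exception (e) fails — assessed value is $268,000, short of $271,500.

No — exception (d) applies; Farouk is not required to hold a food-handler permit.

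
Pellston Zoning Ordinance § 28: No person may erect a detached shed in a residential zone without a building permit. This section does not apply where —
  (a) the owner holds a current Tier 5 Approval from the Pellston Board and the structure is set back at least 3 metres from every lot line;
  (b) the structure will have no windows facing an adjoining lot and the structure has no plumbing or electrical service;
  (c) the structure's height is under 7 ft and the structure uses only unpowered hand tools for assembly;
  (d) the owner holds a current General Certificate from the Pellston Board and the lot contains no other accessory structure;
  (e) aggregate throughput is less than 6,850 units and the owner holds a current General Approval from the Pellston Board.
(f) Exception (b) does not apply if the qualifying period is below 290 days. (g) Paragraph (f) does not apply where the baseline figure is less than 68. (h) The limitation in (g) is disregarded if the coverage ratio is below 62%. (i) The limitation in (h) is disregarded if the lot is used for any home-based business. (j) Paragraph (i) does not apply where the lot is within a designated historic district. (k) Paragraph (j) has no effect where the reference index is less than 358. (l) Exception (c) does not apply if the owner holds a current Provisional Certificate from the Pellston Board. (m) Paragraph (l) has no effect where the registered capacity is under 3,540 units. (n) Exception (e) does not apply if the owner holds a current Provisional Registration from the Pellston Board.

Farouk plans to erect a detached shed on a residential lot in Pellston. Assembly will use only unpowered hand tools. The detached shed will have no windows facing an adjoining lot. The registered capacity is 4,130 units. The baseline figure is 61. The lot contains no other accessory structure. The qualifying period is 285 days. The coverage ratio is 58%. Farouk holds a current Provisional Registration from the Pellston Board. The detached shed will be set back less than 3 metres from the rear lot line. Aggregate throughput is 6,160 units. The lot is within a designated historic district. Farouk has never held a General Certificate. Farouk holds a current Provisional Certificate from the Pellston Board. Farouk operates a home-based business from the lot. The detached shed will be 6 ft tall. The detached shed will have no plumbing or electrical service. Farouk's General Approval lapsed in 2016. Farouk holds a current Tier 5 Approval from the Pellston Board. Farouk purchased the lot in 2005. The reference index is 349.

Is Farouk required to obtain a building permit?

Exception (a) does not apply: the rear setback is under 3 m.
Exception (b)'s conditions are all satisfied: no windows face an adjoining lot; there is no plumbing or electrical service. Under paragraphs (f)–(k): (f) is engaged (the qualifying period is 285 days, below the 290 days limit), but is itself disapplied by (g): (g) is triggered — the baseline figure is 61, less than the 68 limit. (h) is triggered (the coverage ratio is 58%, below the 62% limit), but is itself disapplied by (i): (i) operates against (h): a home-based business operates on the lot. (j) applies (the lot is in a historic district), but is displaced by (k): (k) is engaged — the reference index is 349, less than the 358 limit. So (b) applies.
All of (c)'s requirements are met (the structure's height is 6 ft, under the 7 ft limit; assembly uses only hand tools). But: (l) operates against (c): a current Provisional Certificate is held. (m), which would lift (l), is inapplicable — the registered capacity is 4,130 units, not under 3,540 units. (c) is therefore removed.
Exception (d) requires that the owner holds a current General Certificate from the Pellston Board; but there is no General Certificate in force, so (d) is unavailable.
Exception (e) requires that the owner holds a current General Approval from the Pellston Board; but no current General Approval is held, so (e) is unavailable.

No — exception (b) applies; Farouk does not need a building permit.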